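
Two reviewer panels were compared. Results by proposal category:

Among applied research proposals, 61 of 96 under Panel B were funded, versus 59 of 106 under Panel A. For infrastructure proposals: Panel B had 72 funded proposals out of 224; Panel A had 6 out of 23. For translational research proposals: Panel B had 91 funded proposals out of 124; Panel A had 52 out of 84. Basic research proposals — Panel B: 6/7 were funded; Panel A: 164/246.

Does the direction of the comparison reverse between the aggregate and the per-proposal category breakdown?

Yes

Applied research: Panel B 61/96 = 63.5%, Panel A 59/106 = 55.7% → Panel B
Infrastructure: Panel B 72/224 = 32.1%, Panel A 6/23 = 26.1% → Panel B
Translational research: Panel B 91/124 = 73.4%, Panel A 52/84 = 61.9% → Panel B
Basic research: Panel B 6/7 = 85.7%, Panel A 164/246 = 66.7% → Panel B
Overall: Panel B 230/451 = 51.0%, Panel A 281/459 = 61.2% → Panel A
Panel B wins each proposal group but Panel A wins overall — the comparison reverses. Panel B's proposals skew toward infrastructure, which has a lower base rate.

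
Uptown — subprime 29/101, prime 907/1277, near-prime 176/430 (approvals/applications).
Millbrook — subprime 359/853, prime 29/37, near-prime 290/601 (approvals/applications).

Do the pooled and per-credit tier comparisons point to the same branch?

Subprime: Uptown 29/101 = 28.7%, Millbrook 359/853 = 42.1% → Millbrook
Prime: Uptown 907/1277 = 71.0%, Millbrook 29/37 = 78.4% → Millbrook
Near-prime: Uptown 176/430 = 40.9%, Millbrook 290/601 = 48.3% → Millbrook
Overall: Uptown 1112/1808 = 61.5%, Millbrook 678/1491 = 45.5% → Uptown
Millbrook wins each credit group but Uptown wins overall — the comparison reverses. Millbrook's applications skew toward subprime, which has a lower base rate.

No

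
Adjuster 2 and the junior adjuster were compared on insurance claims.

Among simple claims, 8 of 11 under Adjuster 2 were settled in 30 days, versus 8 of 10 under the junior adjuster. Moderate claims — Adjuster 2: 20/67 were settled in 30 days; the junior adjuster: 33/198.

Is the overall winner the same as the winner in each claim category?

Simple: Adjuster 2 8/11 = 72.7%, the junior adjuster 8/10 = 80.0% → the junior adjuster
Moderate: Adjuster 2 20/67 = 29.9%, the junior adjuster 33/198 = 16.7% → Adjuster 2
Overall: Adjuster 2 28/78 = 35.9%, the junior adjuster 41/208 = 19.7% → Adjuster 2
Neither sweeps: Adjuster 2 wins 1 of 2 groups, the junior adjuster wins 1. Adjuster 2 wins overall but not every group — no Simpson reversal.

No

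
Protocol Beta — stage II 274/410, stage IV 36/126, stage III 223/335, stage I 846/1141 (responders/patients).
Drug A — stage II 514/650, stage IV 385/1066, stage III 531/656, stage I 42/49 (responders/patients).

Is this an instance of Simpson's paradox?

Stage II: Protocol Beta 274/410 = 66.8%, Drug A 514/650 = 79.1% → Drug A
Stage IV: Protocol Beta 36/126 = 28.6%, Drug A 385/1066 = 36.1% → Drug A
Stage III: Protocol Beta 223/335 = 66.6%, Drug A 531/656 = 80.9% → Drug A
Stage I: Protocol Beta 846/1141 = 74.1%, Drug A 42/49 = 85.7% → Drug A
Overall: Protocol Beta 1379/2012 = 68.5%, Drug A 1472/2421 = 60.8% → Protocol Beta
Drug A wins each disease group but Protocol Beta wins overall — the comparison reverses. Drug A's patients skew toward stage IV, which has a lower base rate.

Yes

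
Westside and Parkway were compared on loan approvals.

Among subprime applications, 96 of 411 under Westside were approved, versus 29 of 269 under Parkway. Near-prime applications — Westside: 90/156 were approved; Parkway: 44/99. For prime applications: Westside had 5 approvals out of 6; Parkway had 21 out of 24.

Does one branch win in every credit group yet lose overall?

Subprime: Westside 96/411 = 23.4%, Parkway 29/269 = 10.8% → Westside
Near-prime: Westside 90/156 = 57.7%, Parkway 44/99 = 44.4% → Westside
Prime: Westside 5/6 = 83.3%, Parkway 21/24 = 87.5% → Parkway
Overall: Westside 191/573 = 33.3%, Parkway 94/392 = 24.0% → Westside
Neither sweeps: Westside wins 2 of 3 groups, Parkway wins 1. Westside wins overall but not every group — no Simpson reversal.

No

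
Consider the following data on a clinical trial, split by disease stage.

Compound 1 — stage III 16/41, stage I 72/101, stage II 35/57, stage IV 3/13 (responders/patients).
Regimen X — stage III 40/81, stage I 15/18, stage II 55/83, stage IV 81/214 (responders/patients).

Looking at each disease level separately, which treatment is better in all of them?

Regimen X

Stage III: Compound 1 16/41 = 39.0%, Regimen X 40/81 = 49.4% → Regimen X
Stage I: Compound 1 72/101 = 71.3%, Regimen X 15/18 = 83.3% → Regimen X
Stage II: Compound 1 35/57 = 61.4%, Regimen X 55/83 = 66.3% → Regimen X
Stage IV: Compound 1 3/13 = 23.1%, Regimen X 81/214 = 37.9% → Regimen X
Regimen X has the higher rate in all 4 groups.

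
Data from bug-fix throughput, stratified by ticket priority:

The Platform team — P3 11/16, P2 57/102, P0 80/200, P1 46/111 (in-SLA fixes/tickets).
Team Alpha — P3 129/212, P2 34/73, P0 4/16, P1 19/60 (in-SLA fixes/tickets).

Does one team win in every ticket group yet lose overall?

P3: the Platform team 11/16 = 68.8%, Team Alpha 129/212 = 60.8% → the Platform team
P2: the Platform team 57/102 = 55.9%, Team Alpha 34/73 = 46.6% → the Platform team
P0: the Platform team 80/200 = 40.0%, Team Alpha 4/16 = 25.0% → the Platform team
P1: the Platform team 46/111 = 41.4%, Team Alpha 19/60 = 31.7% → the Platform team
Overall: the Platform team 194/429 = 45.2%, Team Alpha 186/361 = 51.5% → Team Alpha
The Platform team wins each ticket group but Team Alpha wins overall — the comparison reverses. The Platform team's tickets skew toward P0, which has a lower base rate.

Yes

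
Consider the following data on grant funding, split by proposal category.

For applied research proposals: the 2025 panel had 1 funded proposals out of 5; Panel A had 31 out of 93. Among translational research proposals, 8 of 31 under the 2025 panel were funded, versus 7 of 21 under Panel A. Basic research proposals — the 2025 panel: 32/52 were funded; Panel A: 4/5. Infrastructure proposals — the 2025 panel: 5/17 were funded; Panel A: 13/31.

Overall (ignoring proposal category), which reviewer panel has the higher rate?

the 2025 panel

Applied research: the 2025 panel 1/5 = 20.0%, Panel A 31/93 = 33.3% → Panel A
Translational research: the 2025 panel 8/31 = 25.8%, Panel A 7/21 = 33.3% → Panel A
Basic research: the 2025 panel 32/52 = 61.5%, Panel A 4/5 = 80.0% → Panel A
Infrastructure: the 2025 panel 5/17 = 29.4%, Panel A 13/31 = 41.9% → Panel A
Overall: the 2025 panel 46/105 = 43.8%, Panel A 55/150 = 36.7% → the 2025 panel
(Panel A wins every proposal group but the 2025 panel wins overall — Panel A's proposals skew toward the low-rate applied research group.)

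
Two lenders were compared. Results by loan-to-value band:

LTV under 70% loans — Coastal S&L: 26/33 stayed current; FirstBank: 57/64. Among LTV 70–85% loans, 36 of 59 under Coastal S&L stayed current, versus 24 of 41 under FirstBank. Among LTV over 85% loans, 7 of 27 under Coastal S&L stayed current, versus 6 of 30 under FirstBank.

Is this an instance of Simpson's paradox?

LTV under 70%: Coastal S&L 26/33 = 78.8%, FirstBank 57/64 = 89.1% → FirstBank
LTV 70–85%: Coastal S&L 36/59 = 61.0%, FirstBank 24/41 = 58.5% → Coastal S&L
LTV over 85%: Coastal S&L 7/27 = 25.9%, FirstBank 6/30 = 20.0% → Coastal S&L
Overall: Coastal S&L 69/119 = 58.0%, FirstBank 87/135 = 64.4% → FirstBank
Neither sweeps: Coastal S&L wins 2 of 3 groups, FirstBank wins 1. FirstBank wins overall but not every group — no Simpson reversal.

No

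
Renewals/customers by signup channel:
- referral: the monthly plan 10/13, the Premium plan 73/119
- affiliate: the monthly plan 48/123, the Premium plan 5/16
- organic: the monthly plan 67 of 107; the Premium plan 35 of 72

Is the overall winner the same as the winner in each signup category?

Referral: the monthly plan 10/13 = 76.9%, the Premium plan 73/119 = 61.3% → the monthly plan
Affiliate: the monthly plan 48/123 = 39.0%, the Premium plan 5/16 = 31.2% → the monthly plan
Organic: the monthly plan 67/107 = 62.6%, the Premium plan 35/72 = 48.6% → the monthly plan
Overall: the monthly plan 125/243 = 51.4%, the Premium plan 113/207 = 54.6% → the Premium plan
The monthly plan wins each signup group but the Premium plan wins overall — the comparison reverses. The monthly plan's customers skew toward affiliate, which has a lower base rate.

No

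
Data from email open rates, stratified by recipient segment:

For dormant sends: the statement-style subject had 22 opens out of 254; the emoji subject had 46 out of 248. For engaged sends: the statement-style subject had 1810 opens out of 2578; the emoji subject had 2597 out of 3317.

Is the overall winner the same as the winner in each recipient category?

Yes

Dormant: the statement-style subject 22/254 = 8.7%, the emoji subject 46/248 = 18.5% → the emoji subject
Engaged: the statement-style subject 1810/2578 = 70.2%, the emoji subject 2597/3317 = 78.3% → the emoji subject
Overall: the statement-style subject 1832/2832 = 64.7%, the emoji subject 2643/3565 = 74.1% → the emoji subject
The emoji subject wins overall and in every recipient group — no reversal.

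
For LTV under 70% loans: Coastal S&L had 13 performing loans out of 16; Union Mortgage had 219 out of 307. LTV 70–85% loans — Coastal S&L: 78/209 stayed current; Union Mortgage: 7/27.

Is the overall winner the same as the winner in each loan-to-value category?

LTV under 70%: Coastal S&L 13/16 = 81.2%, Union Mortgage 219/307 = 71.3% → Coastal S&L
LTV 70–85%: Coastal S&L 78/209 = 37.3%, Union Mortgage 7/27 = 25.9% → Coastal S&L
Overall: Coastal S&L 91/225 = 40.4%, Union Mortgage 226/334 = 67.7% → Union Mortgage
Coastal S&L wins each loan-to-value group but Union Mortgage wins overall — the comparison reverses. Coastal S&L's loans skew toward LTV 70–85%, which has a lower base rate.

No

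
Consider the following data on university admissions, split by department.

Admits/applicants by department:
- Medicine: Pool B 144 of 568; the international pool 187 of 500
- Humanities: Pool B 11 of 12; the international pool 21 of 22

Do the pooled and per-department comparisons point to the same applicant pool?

Yes

Medicine: Pool B 144/568 = 25.4%, the international pool 187/500 = 37.4% → the international pool
Humanities: Pool B 11/12 = 91.7%, the international pool 21/22 = 95.5% → the international pool
Overall: Pool B 155/580 = 26.7%, the international pool 208/522 = 39.8% → the international pool
The international pool wins overall and in every department group — no reversal.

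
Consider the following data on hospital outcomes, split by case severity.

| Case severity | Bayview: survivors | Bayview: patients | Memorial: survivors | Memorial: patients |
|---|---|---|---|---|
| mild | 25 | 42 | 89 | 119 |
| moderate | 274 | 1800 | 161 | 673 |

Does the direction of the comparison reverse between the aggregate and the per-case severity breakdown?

Mild: Bayview 25/42 = 59.5%, Memorial 89/119 = 74.8% → Memorial
Moderate: Bayview 274/1800 = 15.2%, Memorial 161/673 = 23.9% → Memorial
Overall: Bayview 299/1842 = 16.2%, Memorial 250/792 = 31.6% → Memorial
Memorial wins overall and in every case group — no reversal.

No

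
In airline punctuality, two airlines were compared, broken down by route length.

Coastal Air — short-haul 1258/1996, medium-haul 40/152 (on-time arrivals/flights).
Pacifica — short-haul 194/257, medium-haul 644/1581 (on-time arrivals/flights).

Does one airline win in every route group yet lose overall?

Yes

Short-haul: Coastal Air 1258/1996 = 63.0%, Pacifica 194/257 = 75.5% → Pacifica
Medium-haul: Coastal Air 40/152 = 26.3%, Pacifica 644/1581 = 40.7% → Pacifica
Overall: Coastal Air 1298/2148 = 60.4%, Pacifica 838/1838 = 45.6% → Coastal Air
Pacifica wins each route group but Coastal Air wins overall — the comparison reverses. Pacifica's flights skew toward medium-haul, which has a lower base rate.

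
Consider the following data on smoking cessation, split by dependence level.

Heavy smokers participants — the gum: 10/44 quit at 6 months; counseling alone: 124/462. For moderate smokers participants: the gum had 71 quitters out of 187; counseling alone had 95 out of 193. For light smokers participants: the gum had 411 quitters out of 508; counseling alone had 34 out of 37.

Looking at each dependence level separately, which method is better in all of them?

Heavy smokers: the gum 10/44 = 22.7%, counseling alone 124/462 = 26.8% → counseling alone
Moderate smokers: the gum 71/187 = 38.0%, counseling alone 95/193 = 49.2% → counseling alone
Light smokers: the gum 411/508 = 80.9%, counseling alone 34/37 = 91.9% → counseling alone
Counseling alone has the higher rate in all 3 groups.

counseling alone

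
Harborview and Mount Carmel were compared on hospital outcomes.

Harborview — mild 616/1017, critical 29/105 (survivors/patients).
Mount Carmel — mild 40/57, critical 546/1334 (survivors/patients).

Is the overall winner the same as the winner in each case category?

No

Mild: Harborview 616/1017 = 60.6%, Mount Carmel 40/57 = 70.2% → Mount Carmel
Critical: Harborview 29/105 = 27.6%, Mount Carmel 546/1334 = 40.9% → Mount Carmel
Overall: Harborview 645/1122 = 57.5%, Mount Carmel 586/1391 = 42.1% → Harborview
Mount Carmel wins each case group but Harborview wins overall — the comparison reverses. Mount Carmel's patients skew toward critical, which has a lower base rate.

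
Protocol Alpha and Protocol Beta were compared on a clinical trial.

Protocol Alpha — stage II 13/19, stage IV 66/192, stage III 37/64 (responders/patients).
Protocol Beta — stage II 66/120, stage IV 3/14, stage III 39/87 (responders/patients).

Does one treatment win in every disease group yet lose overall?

Stage II: Protocol Alpha 13/19 = 68.4%, Protocol Beta 66/120 = 55.0% → Protocol Alpha
Stage IV: Protocol Alpha 66/192 = 34.4%, Protocol Beta 3/14 = 21.4% → Protocol Alpha
Stage III: Protocol Alpha 37/64 = 57.8%, Protocol Beta 39/87 = 44.8% → Protocol Alpha
Overall: Protocol Alpha 116/275 = 42.2%, Protocol Beta 108/221 = 48.9% → Protocol Beta
Protocol Alpha wins each disease group but Protocol Beta wins overall — the comparison reverses. Protocol Alpha's patients skew toward stage IV, which has a lower base rate.

Yes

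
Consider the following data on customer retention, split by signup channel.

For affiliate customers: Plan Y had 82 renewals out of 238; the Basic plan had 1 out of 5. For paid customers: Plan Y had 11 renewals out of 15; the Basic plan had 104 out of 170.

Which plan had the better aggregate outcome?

the Basic plan

Affiliate: Plan Y 82/238 = 34.5%, the Basic plan 1/5 = 20.0% → Plan Y
Paid: Plan Y 11/15 = 73.3%, the Basic plan 104/170 = 61.2% → Plan Y
Overall: Plan Y 93/253 = 36.8%, the Basic plan 105/175 = 60.0% → the Basic plan
(Plan Y wins every signup group but the Basic plan wins overall — Plan Y's customers skew toward the low-rate affiliate group.)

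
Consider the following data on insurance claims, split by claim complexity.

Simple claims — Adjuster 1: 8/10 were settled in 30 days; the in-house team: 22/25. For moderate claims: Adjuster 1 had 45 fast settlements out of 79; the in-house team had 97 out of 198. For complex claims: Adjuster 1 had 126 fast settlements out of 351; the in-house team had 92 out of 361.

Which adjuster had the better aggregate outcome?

Simple: Adjuster 1 8/10 = 80.0%, the in-house team 22/25 = 88.0% → the in-house team
Moderate: Adjuster 1 45/79 = 57.0%, the in-house team 97/198 = 49.0% → Adjuster 1
Complex: Adjuster 1 126/351 = 35.9%, the in-house team 92/361 = 25.5% → Adjuster 1
Overall: Adjuster 1 179/440 = 40.7%, the in-house team 211/584 = 36.1% → Adjuster 1
(Neither sweeps every claim group, but Adjuster 1 has the higher pooled rate.)

Adjuster 1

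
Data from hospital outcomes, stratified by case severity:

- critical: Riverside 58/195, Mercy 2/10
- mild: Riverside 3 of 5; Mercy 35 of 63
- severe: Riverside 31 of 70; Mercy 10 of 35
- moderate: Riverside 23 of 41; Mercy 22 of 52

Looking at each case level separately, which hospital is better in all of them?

Critical: Riverside 58/195 = 29.7%, Mercy 2/10 = 20.0% → Riverside
Mild: Riverside 3/5 = 60.0%, Mercy 35/63 = 55.6% → Riverside
Severe: Riverside 31/70 = 44.3%, Mercy 10/35 = 28.6% → Riverside
Moderate: Riverside 23/41 = 56.1%, Mercy 22/52 = 42.3% → Riverside
Riverside has the higher rate in all 4 groups.

Riverside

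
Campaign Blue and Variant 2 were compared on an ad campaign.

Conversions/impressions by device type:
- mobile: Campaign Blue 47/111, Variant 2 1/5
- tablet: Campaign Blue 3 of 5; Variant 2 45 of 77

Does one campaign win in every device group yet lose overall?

Mobile: Campaign Blue 47/111 = 42.3%, Variant 2 1/5 = 20.0% → Campaign Blue
Tablet: Campaign Blue 3/5 = 60.0%, Variant 2 45/77 = 58.4% → Campaign Blue
Overall: Campaign Blue 50/116 = 43.1%, Variant 2 46/82 = 56.1% → Variant 2
Campaign Blue wins each device group but Variant 2 wins overall — the comparison reverses. Campaign Blue's impressions skew toward mobile, which has a lower base rate.

Yes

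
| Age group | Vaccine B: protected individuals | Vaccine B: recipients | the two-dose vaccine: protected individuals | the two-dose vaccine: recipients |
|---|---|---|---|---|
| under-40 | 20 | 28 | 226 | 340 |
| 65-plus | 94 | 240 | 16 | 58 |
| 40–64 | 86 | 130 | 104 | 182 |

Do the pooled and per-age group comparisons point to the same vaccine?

No

Under-40: Vaccine B 20/28 = 71.4%, the two-dose vaccine 226/340 = 66.5% → Vaccine B
65-plus: Vaccine B 94/240 = 39.2%, the two-dose vaccine 16/58 = 27.6% → Vaccine B
40–64: Vaccine B 86/130 = 66.2%, the two-dose vaccine 104/182 = 57.1% → Vaccine B
Overall: Vaccine B 200/398 = 50.3%, the two-dose vaccine 346/580 = 59.7% → the two-dose vaccine
Vaccine B wins each age group but the two-dose vaccine wins overall — the comparison reverses. Vaccine B's recipients skew toward 65-plus, which has a lower base rate.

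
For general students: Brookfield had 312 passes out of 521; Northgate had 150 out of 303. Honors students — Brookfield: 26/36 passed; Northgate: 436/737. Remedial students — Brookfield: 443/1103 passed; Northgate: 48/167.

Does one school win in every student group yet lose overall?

Yes

General: Brookfield 312/521 = 59.9%, Northgate 150/303 = 49.5% → Brookfield
Honors: Brookfield 26/36 = 72.2%, Northgate 436/737 = 59.2% → Brookfield
Remedial: Brookfield 443/1103 = 40.2%, Northgate 48/167 = 28.7% → Brookfield
Overall: Brookfield 781/1660 = 47.0%, Northgate 634/1207 = 52.5% → Northgate
Brookfield wins each student group but Northgate wins overall — the comparison reverses. Brookfield's students skew toward remedial, which has a lower base rate.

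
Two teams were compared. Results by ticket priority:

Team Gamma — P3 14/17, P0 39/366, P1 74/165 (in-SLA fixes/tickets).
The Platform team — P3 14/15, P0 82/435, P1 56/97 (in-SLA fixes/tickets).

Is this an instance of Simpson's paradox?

P3: Team Gamma 14/17 = 82.4%, the Platform team 14/15 = 93.3% → the Platform team
P0: Team Gamma 39/366 = 10.7%, the Platform team 82/435 = 18.9% → the Platform team
P1: Team Gamma 74/165 = 44.8%, the Platform team 56/97 = 57.7% → the Platform team
Overall: Team Gamma 127/548 = 23.2%, the Platform team 152/547 = 27.8% → the Platform team
The Platform team wins overall and in every ticket group — no reversal.

No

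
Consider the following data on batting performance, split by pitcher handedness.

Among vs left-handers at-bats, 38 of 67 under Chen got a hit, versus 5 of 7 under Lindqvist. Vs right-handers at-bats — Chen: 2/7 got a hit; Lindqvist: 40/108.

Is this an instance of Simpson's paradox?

Vs left-handers: Chen 38/67 = 56.7%, Lindqvist 5/7 = 71.4% → Lindqvist
Vs right-handers: Chen 2/7 = 28.6%, Lindqvist 40/108 = 37.0% → Lindqvist
Overall: Chen 40/74 = 54.1%, Lindqvist 45/115 = 39.1% → Chen
Lindqvist wins each pitcher group but Chen wins overall — the comparison reverses. Lindqvist's at-bats skew toward vs right-handers, which has a lower base rate.

Yes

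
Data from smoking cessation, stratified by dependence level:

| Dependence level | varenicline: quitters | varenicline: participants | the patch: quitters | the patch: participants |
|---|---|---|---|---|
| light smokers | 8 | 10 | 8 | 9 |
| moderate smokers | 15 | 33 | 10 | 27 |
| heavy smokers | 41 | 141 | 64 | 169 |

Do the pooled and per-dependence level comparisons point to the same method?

No

Light smokers: varenicline 8/10 = 80.0%, the patch 8/9 = 88.9% → the patch
Moderate smokers: varenicline 15/33 = 45.5%, the patch 10/27 = 37.0% → varenicline
Heavy smokers: varenicline 41/141 = 29.1%, the patch 64/169 = 37.9% → the patch
Overall: varenicline 64/184 = 34.8%, the patch 82/205 = 40.0% → the patch
Neither sweeps: varenicline wins 1 of 3 groups, the patch wins 2. The patch wins overall but not every group — no Simpson reversal.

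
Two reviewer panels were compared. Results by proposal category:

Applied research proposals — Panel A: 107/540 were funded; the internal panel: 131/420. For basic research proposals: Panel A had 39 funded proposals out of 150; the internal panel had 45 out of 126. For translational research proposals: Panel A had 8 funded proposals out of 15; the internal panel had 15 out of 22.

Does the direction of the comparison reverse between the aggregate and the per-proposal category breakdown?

No

Applied research: Panel A 107/540 = 19.8%, the internal panel 131/420 = 31.2% → the internal panel
Basic research: Panel A 39/150 = 26.0%, the internal panel 45/126 = 35.7% → the internal panel
Translational research: Panel A 8/15 = 53.3%, the internal panel 15/22 = 68.2% → the internal panel
Overall: Panel A 154/705 = 21.8%, the internal panel 191/568 = 33.6% → the internal panel
The internal panel wins overall and in every proposal group — no reversal.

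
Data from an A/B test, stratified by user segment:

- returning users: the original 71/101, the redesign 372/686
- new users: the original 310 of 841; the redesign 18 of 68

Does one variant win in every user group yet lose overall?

Yes

Returning users: the original 71/101 = 70.3%, the redesign 372/686 = 54.2% → the original
New users: the original 310/841 = 36.9%, the redesign 18/68 = 26.5% → the original
Overall: the original 381/942 = 40.4%, the redesign 390/754 = 51.7% → the redesign
The original wins each user group but the redesign wins overall — the comparison reverses. The original's views skew toward new users, which has a lower base rate.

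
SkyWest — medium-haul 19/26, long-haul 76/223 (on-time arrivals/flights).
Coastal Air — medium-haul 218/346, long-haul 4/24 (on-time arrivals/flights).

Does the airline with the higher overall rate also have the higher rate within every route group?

Medium-haul: SkyWest 19/26 = 73.1%, Coastal Air 218/346 = 63.0% → SkyWest
Long-haul: SkyWest 76/223 = 34.1%, Coastal Air 4/24 = 16.7% → SkyWest
Overall: SkyWest 95/249 = 38.2%, Coastal Air 222/370 = 60.0% → Coastal Air
SkyWest wins each route group but Coastal Air wins overall — the comparison reverses. SkyWest's flights skew toward long-haul, which has a lower base rate.

No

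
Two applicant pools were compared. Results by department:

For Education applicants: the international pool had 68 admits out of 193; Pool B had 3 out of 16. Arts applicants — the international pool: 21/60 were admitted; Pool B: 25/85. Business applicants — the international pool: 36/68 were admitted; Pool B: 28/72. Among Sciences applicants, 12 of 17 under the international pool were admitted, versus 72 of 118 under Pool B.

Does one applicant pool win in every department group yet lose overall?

Education: the international pool 68/193 = 35.2%, Pool B 3/16 = 18.8% → the international pool
Arts: the international pool 21/60 = 35.0%, Pool B 25/85 = 29.4% → the international pool
Business: the international pool 36/68 = 52.9%, Pool B 28/72 = 38.9% → the international pool
Sciences: the international pool 12/17 = 70.6%, Pool B 72/118 = 61.0% → the international pool
Overall: the international pool 137/338 = 40.5%, Pool B 128/291 = 44.0% → Pool B
The international pool wins each department group but Pool B wins overall — the comparison reverses. The international pool's applicants skew toward Education, which has a lower base rate.

Yes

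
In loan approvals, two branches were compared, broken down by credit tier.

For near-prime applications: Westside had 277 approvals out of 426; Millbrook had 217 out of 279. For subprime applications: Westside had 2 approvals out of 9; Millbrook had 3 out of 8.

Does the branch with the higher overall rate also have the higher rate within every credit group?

Near-prime: Westside 277/426 = 65.0%, Millbrook 217/279 = 77.8% → Millbrook
Subprime: Westside 2/9 = 22.2%, Millbrook 3/8 = 37.5% → Millbrook
Overall: Westside 279/435 = 64.1%, Millbrook 220/287 = 76.7% → Millbrook
Millbrook wins overall and in every credit group — no reversal.

Yes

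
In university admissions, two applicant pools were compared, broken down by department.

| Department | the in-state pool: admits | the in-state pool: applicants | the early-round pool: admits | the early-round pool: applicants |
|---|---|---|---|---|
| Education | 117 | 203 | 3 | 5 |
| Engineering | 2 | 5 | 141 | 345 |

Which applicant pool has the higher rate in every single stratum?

the early-round pool

Education: the in-state pool 117/203 = 57.6%, the early-round pool 3/5 = 60.0% → the early-round pool
Engineering: the in-state pool 2/5 = 40.0%, the early-round pool 141/345 = 40.9% → the early-round pool
The early-round pool has the higher rate in both groups.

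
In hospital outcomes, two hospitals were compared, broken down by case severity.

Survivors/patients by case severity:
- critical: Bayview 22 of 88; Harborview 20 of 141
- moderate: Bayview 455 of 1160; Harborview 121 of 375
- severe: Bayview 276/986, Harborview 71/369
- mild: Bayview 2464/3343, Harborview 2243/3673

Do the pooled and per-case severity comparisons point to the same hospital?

Critical: Bayview 22/88 = 25.0%, Harborview 20/141 = 14.2% → Bayview
Moderate: Bayview 455/1160 = 39.2%, Harborview 121/375 = 32.3% → Bayview
Severe: Bayview 276/986 = 28.0%, Harborview 71/369 = 19.2% → Bayview
Mild: Bayview 2464/3343 = 73.7%, Harborview 2243/3673 = 61.1% → Bayview
Overall: Bayview 3217/5577 = 57.7%, Harborview 2455/4558 = 53.9% → Bayview
Bayview wins overall and in every case group — no reversal.

Yes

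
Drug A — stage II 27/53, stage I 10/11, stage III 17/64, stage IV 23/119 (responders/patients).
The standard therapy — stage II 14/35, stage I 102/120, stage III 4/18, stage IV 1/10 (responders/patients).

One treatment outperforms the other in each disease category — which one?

Stage II: Drug A 27/53 = 50.9%, the standard therapy 14/35 = 40.0% → Drug A
Stage I: Drug A 10/11 = 90.9%, the standard therapy 102/120 = 85.0% → Drug A
Stage III: Drug A 17/64 = 26.6%, the standard therapy 4/18 = 22.2% → Drug A
Stage IV: Drug A 23/119 = 19.3%, the standard therapy 1/10 = 10.0% → Drug A
Drug A has the higher rate in all 4 groups.

Drug A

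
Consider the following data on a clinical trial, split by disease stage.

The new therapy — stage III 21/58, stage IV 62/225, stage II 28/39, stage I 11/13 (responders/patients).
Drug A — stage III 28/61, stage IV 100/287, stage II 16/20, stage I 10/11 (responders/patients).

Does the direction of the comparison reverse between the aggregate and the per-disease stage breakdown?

Stage III: the new therapy 21/58 = 36.2%, Drug A 28/61 = 45.9% → Drug A
Stage IV: the new therapy 62/225 = 27.6%, Drug A 100/287 = 34.8% → Drug A
Stage II: the new therapy 28/39 = 71.8%, Drug A 16/20 = 80.0% → Drug A
Stage I: the new therapy 11/13 = 84.6%, Drug A 10/11 = 90.9% → Drug A
Overall: the new therapy 122/335 = 36.4%, Drug A 154/379 = 40.6% → Drug A
Drug A wins overall and in every disease group — no reversal.

No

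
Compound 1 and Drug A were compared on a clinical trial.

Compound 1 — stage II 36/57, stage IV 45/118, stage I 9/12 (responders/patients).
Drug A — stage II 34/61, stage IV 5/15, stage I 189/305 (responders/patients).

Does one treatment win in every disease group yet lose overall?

Stage II: Compound 1 36/57 = 63.2%, Drug A 34/61 = 55.7% → Compound 1
Stage IV: Compound 1 45/118 = 38.1%, Drug A 5/15 = 33.3% → Compound 1
Stage I: Compound 1 9/12 = 75.0%, Drug A 189/305 = 62.0% → Compound 1
Overall: Compound 1 90/187 = 48.1%, Drug A 228/381 = 59.8% → Drug A
Compound 1 wins each disease group but Drug A wins overall — the comparison reverses. Compound 1's patients skew toward stage IV, which has a lower base rate.

Yes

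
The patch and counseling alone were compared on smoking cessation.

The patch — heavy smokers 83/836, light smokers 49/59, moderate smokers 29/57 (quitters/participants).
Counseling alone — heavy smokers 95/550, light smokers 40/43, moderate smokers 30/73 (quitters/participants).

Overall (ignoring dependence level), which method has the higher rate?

Heavy smokers: the patch 83/836 = 9.9%, counseling alone 95/550 = 17.3% → counseling alone
Light smokers: the patch 49/59 = 83.1%, counseling alone 40/43 = 93.0% → counseling alone
Moderate smokers: the patch 29/57 = 50.9%, counseling alone 30/73 = 41.1% → the patch
Overall: the patch 161/952 = 16.9%, counseling alone 165/666 = 24.8% → counseling alone
(Neither sweeps every dependence group, but counseling alone has the higher pooled rate.)

counseling alone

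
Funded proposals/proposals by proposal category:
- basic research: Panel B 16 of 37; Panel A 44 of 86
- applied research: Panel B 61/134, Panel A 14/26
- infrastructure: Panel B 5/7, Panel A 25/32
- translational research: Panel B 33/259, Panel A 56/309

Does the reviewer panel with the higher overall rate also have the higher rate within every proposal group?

Yes

Basic research: Panel B 16/37 = 43.2%, Panel A 44/86 = 51.2% → Panel A
Applied research: Panel B 61/134 = 45.5%, Panel A 14/26 = 53.8% → Panel A
Infrastructure: Panel B 5/7 = 71.4%, Panel A 25/32 = 78.1% → Panel A
Translational research: Panel B 33/259 = 12.7%, Panel A 56/309 = 18.1% → Panel A
Overall: Panel B 115/437 = 26.3%, Panel A 139/453 = 30.7% → Panel A
Panel A wins overall and in every proposal group — no reversal.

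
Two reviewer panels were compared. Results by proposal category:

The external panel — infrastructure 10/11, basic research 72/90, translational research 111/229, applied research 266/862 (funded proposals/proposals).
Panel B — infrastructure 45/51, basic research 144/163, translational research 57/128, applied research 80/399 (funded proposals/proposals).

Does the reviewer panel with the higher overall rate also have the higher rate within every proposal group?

No

Infrastructure: the external panel 10/11 = 90.9%, Panel B 45/51 = 88.2% → the external panel
Basic research: the external panel 72/90 = 80.0%, Panel B 144/163 = 88.3% → Panel B
Translational research: the external panel 111/229 = 48.5%, Panel B 57/128 = 44.5% → the external panel
Applied research: the external panel 266/862 = 30.9%, Panel B 80/399 = 20.1% → the external panel
Overall: the external panel 459/1192 = 38.5%, Panel B 326/741 = 44.0% → Panel B
Neither sweeps: the external panel wins 3 of 4 groups, Panel B wins 1. Panel B wins overall but not every group — no Simpson reversal.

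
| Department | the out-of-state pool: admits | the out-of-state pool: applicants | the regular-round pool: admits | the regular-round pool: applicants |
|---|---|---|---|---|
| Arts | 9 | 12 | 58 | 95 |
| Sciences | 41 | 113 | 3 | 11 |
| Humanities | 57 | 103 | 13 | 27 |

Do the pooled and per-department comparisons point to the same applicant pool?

Arts: the out-of-state pool 9/12 = 75.0%, the regular-round pool 58/95 = 61.1% → the out-of-state pool
Sciences: the out-of-state pool 41/113 = 36.3%, the regular-round pool 3/11 = 27.3% → the out-of-state pool
Humanities: the out-of-state pool 57/103 = 55.3%, the regular-round pool 13/27 = 48.1% → the out-of-state pool
Overall: the out-of-state pool 107/228 = 46.9%, the regular-round pool 74/133 = 55.6% → the regular-round pool
The out-of-state pool wins each department group but the regular-round pool wins overall — the comparison reverses. The out-of-state pool's applicants skew toward Sciences, which has a lower base rate.

No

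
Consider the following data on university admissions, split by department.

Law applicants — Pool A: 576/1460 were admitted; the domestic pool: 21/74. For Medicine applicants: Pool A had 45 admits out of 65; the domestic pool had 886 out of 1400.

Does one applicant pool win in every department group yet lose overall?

Law: Pool A 576/1460 = 39.5%, the domestic pool 21/74 = 28.4% → Pool A
Medicine: Pool A 45/65 = 69.2%, the domestic pool 886/1400 = 63.3% → Pool A
Overall: Pool A 621/1525 = 40.7%, the domestic pool 907/1474 = 61.5% → the domestic pool
Pool A wins each department group but the domestic pool wins overall — the comparison reverses. Pool A's applicants skew toward Law, which has a lower base rate.

Yes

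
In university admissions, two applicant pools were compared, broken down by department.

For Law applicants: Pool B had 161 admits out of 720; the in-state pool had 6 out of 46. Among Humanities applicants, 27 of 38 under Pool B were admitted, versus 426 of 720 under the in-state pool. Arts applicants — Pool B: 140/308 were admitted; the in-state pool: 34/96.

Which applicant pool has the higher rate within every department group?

Pool B

Law: Pool B 161/720 = 22.4%, the in-state pool 6/46 = 13.0% → Pool B
Humanities: Pool B 27/38 = 71.1%, the in-state pool 426/720 = 59.2% → Pool B
Arts: Pool B 140/308 = 45.5%, the in-state pool 34/96 = 35.4% → Pool B
Pool B has the higher rate in all 3 groups.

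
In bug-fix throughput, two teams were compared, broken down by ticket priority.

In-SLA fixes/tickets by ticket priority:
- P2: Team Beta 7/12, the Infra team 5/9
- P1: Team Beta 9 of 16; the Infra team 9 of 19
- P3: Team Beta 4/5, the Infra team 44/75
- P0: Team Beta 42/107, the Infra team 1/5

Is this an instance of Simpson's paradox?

P2: Team Beta 7/12 = 58.3%, the Infra team 5/9 = 55.6% → Team Beta
P1: Team Beta 9/16 = 56.2%, the Infra team 9/19 = 47.4% → Team Beta
P3: Team Beta 4/5 = 80.0%, the Infra team 44/75 = 58.7% → Team Beta
P0: Team Beta 42/107 = 39.3%, the Infra team 1/5 = 20.0% → Team Beta
Overall: Team Beta 62/140 = 44.3%, the Infra team 59/108 = 54.6% → the Infra team
Team Beta wins each ticket group but the Infra team wins overall — the comparison reverses. Team Beta's tickets skew toward P0, which has a lower base rate.

Yes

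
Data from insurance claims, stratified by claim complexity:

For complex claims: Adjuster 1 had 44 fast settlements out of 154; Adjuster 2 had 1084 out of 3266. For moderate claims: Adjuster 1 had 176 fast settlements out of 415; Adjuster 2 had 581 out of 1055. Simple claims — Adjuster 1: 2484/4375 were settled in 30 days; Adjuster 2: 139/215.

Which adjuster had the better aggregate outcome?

Adjuster 1

Complex: Adjuster 1 44/154 = 28.6%, Adjuster 2 1084/3266 = 33.2% → Adjuster 2
Moderate: Adjuster 1 176/415 = 42.4%, Adjuster 2 581/1055 = 55.1% → Adjuster 2
Simple: Adjuster 1 2484/4375 = 56.8%, Adjuster 2 139/215 = 64.7% → Adjuster 2
Overall: Adjuster 1 2704/4944 = 54.7%, Adjuster 2 1804/4536 = 39.8% → Adjuster 1
(Adjuster 2 wins every claim group but Adjuster 1 wins overall — Adjuster 2's claims skew toward the low-rate complex group.)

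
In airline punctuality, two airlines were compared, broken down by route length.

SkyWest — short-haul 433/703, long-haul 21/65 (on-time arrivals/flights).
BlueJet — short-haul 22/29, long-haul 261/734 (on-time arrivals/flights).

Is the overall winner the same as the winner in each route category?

No

Short-haul: SkyWest 433/703 = 61.6%, BlueJet 22/29 = 75.9% → BlueJet
Long-haul: SkyWest 21/65 = 32.3%, BlueJet 261/734 = 35.6% → BlueJet
Overall: SkyWest 454/768 = 59.1%, BlueJet 283/763 = 37.1% → SkyWest
BlueJet wins each route group but SkyWest wins overall — the comparison reverses. BlueJet's flights skew toward long-haul, which has a lower base rate.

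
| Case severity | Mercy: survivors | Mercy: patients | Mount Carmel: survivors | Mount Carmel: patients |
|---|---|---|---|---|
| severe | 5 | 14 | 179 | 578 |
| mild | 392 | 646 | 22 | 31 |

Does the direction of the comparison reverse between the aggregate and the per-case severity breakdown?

Severe: Mercy 5/14 = 35.7%, Mount Carmel 179/578 = 31.0% → Mercy
Mild: Mercy 392/646 = 60.7%, Mount Carmel 22/31 = 71.0% → Mount Carmel
Overall: Mercy 397/660 = 60.2%, Mount Carmel 201/609 = 33.0% → Mercy
Neither sweeps: Mercy wins 1 of 2 groups, Mount Carmel wins 1. Mercy wins overall but not every group — no Simpson reversal.

No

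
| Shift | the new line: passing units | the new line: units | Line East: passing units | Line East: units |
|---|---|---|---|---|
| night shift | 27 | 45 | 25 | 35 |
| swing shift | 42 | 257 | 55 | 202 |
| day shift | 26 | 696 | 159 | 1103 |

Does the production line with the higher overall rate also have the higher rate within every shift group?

Yes

Night shift: the new line 27/45 = 60.0%, Line East 25/35 = 71.4% → Line East
Swing shift: the new line 42/257 = 16.3%, Line East 55/202 = 27.2% → Line East
Day shift: the new line 26/696 = 3.7%, Line East 159/1103 = 14.4% → Line East
Overall: the new line 95/998 = 9.5%, Line East 239/1340 = 17.8% → Line East
Line East wins overall and in every shift group — no reversal.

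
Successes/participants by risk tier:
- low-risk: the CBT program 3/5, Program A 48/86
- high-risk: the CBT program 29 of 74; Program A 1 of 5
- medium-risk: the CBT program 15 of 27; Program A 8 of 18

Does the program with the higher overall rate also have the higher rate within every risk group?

No

Low-risk: the CBT program 3/5 = 60.0%, Program A 48/86 = 55.8% → the CBT program
High-risk: the CBT program 29/74 = 39.2%, Program A 1/5 = 20.0% → the CBT program
Medium-risk: the CBT program 15/27 = 55.6%, Program A 8/18 = 44.4% → the CBT program
Overall: the CBT program 47/106 = 44.3%, Program A 57/109 = 52.3% → Program A
The CBT program wins each risk group but Program A wins overall — the comparison reverses. The CBT program's participants skew toward high-risk, which has a lower base rate.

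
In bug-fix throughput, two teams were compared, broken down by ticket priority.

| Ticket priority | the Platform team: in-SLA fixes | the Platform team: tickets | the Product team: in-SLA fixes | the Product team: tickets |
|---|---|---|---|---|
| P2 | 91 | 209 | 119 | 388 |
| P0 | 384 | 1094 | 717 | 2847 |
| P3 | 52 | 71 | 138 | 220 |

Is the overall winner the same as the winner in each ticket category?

Yes

P2: the Platform team 91/209 = 43.5%, the Product team 119/388 = 30.7% → the Platform team
P0: the Platform team 384/1094 = 35.1%, the Product team 717/2847 = 25.2% → the Platform team
P3: the Platform team 52/71 = 73.2%, the Product team 138/220 = 62.7% → the Platform team
Overall: the Platform team 527/1374 = 38.4%, the Product team 974/3455 = 28.2% → the Platform team
The Platform team wins overall and in every ticket group — no reversal.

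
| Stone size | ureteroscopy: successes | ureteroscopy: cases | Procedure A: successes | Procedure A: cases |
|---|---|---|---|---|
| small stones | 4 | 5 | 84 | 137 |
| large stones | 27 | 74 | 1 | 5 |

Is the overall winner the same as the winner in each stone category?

Small stones: ureteroscopy 4/5 = 80.0%, Procedure A 84/137 = 61.3% → ureteroscopy
Large stones: ureteroscopy 27/74 = 36.5%, Procedure A 1/5 = 20.0% → ureteroscopy
Overall: ureteroscopy 31/79 = 39.2%, Procedure A 85/142 = 59.9% → Procedure A
Ureteroscopy wins each stone group but Procedure A wins overall — the comparison reverses. Ureteroscopy's cases skew toward large stones, which has a lower base rate.

No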